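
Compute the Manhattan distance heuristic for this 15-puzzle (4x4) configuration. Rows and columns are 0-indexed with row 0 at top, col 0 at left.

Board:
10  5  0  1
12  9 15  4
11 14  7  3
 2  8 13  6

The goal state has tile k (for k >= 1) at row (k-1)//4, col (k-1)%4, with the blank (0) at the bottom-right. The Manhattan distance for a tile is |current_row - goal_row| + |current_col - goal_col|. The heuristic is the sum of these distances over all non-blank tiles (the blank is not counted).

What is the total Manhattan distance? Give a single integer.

Answer: 38

Derivation:
Tile 10: at (0,0), goal (2,1), distance |0-2|+|0-1| = 3
Tile 5: at (0,1), goal (1,0), distance |0-1|+|1-0| = 2
Tile 1: at (0,3), goal (0,0), distance |0-0|+|3-0| = 3
Tile 12: at (1,0), goal (2,3), distance |1-2|+|0-3| = 4
Tile 9: at (1,1), goal (2,0), distance |1-2|+|1-0| = 2
Tile 15: at (1,2), goal (3,2), distance |1-3|+|2-2| = 2
Tile 4: at (1,3), goal (0,3), distance |1-0|+|3-3| = 1
Tile 11: at (2,0), goal (2,2), distance |2-2|+|0-2| = 2
Tile 14: at (2,1), goal (3,1), distance |2-3|+|1-1| = 1
Tile 7: at (2,2), goal (1,2), distance |2-1|+|2-2| = 1
Tile 3: at (2,3), goal (0,2), distance |2-0|+|3-2| = 3
Tile 2: at (3,0), goal (0,1), distance |3-0|+|0-1| = 4
Tile 8: at (3,1), goal (1,3), distance |3-1|+|1-3| = 4
Tile 13: at (3,2), goal (3,0), distance |3-3|+|2-0| = 2
Tile 6: at (3,3), goal (1,1), distance |3-1|+|3-1| = 4
Sum: 3 + 2 + 3 + 4 + 2 + 2 + 1 + 2 + 1 + 1 + 3 + 4 + 4 + 2 + 4 = 38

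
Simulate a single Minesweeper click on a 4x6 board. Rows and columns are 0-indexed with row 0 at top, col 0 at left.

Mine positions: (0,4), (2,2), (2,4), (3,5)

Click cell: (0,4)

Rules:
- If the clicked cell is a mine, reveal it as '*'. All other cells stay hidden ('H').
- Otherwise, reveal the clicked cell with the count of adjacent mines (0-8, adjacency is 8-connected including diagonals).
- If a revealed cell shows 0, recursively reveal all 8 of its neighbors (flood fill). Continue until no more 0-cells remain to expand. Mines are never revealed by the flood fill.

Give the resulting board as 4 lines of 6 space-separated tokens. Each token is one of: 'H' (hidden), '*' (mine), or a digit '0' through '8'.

H H H H * H
H H H H H H
H H H H H H
H H H H H H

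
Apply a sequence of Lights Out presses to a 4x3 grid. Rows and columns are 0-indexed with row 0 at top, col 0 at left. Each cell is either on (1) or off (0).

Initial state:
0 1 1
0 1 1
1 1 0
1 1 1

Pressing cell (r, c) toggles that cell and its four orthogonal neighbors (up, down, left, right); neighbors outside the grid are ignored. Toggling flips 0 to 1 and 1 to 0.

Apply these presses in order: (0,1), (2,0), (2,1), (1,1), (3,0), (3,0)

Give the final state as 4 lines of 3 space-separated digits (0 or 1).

Answer: 1 1 0
0 0 0
1 0 1
0 0 1

Derivation:
After press 1 at (0,1):
1 0 0
0 0 1
1 1 0
1 1 1

After press 2 at (2,0):
1 0 0
1 0 1
0 0 0
0 1 1

After press 3 at (2,1):
1 0 0
1 1 1
1 1 1
0 0 1

After press 4 at (1,1):
1 1 0
0 0 0
1 0 1
0 0 1

After press 5 at (3,0):
1 1 0
0 0 0
0 0 1
1 1 1

After press 6 at (3,0):
1 1 0
0 0 0
1 0 1
0 0 1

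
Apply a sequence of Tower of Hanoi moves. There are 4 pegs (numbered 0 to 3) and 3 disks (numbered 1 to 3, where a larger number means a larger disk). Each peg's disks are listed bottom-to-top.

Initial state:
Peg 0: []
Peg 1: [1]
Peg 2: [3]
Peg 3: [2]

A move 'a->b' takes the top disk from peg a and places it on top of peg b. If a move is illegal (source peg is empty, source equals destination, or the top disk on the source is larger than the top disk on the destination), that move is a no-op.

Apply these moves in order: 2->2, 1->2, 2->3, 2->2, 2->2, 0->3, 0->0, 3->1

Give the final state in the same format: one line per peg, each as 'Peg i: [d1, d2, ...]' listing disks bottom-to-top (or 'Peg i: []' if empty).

Answer: Peg 0: []
Peg 1: [1]
Peg 2: [3]
Peg 3: [2]

Derivation:
After move 1 (2->2):
Peg 0: []
Peg 1: [1]
Peg 2: [3]
Peg 3: [2]

After move 2 (1->2):
Peg 0: []
Peg 1: []
Peg 2: [3, 1]
Peg 3: [2]

After move 3 (2->3):
Peg 0: []
Peg 1: []
Peg 2: [3]
Peg 3: [2, 1]

After move 4 (2->2):
Peg 0: []
Peg 1: []
Peg 2: [3]
Peg 3: [2, 1]

After move 5 (2->2):
Peg 0: []
Peg 1: []
Peg 2: [3]
Peg 3: [2, 1]

After move 6 (0->3):
Peg 0: []
Peg 1: []
Peg 2: [3]
Peg 3: [2, 1]

After move 7 (0->0):
Peg 0: []
Peg 1: []
Peg 2: [3]
Peg 3: [2, 1]

After move 8 (3->1):
Peg 0: []
Peg 1: [1]
Peg 2: [3]
Peg 3: [2]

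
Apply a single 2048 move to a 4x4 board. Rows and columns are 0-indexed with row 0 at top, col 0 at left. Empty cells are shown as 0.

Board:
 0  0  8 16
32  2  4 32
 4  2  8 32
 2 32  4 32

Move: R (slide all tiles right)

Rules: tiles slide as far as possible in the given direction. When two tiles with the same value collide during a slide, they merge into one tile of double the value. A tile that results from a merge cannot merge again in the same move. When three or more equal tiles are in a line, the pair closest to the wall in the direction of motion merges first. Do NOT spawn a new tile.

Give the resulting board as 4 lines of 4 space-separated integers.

Slide right:
row 0: [0, 0, 8, 16] -> [0, 0, 8, 16]
row 1: [32, 2, 4, 32] -> [32, 2, 4, 32]
row 2: [4, 2, 8, 32] -> [4, 2, 8, 32]
row 3: [2, 32, 4, 32] -> [2, 32, 4, 32]

Answer:  0  0  8 16
32  2  4 32
 4  2  8 32
 2 32  4 32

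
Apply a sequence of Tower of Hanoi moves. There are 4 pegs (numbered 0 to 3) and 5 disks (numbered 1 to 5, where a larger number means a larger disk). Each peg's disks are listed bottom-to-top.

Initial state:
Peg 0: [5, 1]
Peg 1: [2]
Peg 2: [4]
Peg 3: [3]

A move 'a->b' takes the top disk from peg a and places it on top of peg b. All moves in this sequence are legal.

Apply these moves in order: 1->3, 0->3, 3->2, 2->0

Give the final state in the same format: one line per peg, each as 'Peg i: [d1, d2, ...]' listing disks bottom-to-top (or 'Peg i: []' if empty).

After move 1 (1->3):
Peg 0: [5, 1]
Peg 1: []
Peg 2: [4]
Peg 3: [3, 2]

After move 2 (0->3):
Peg 0: [5]
Peg 1: []
Peg 2: [4]
Peg 3: [3, 2, 1]

After move 3 (3->2):
Peg 0: [5]
Peg 1: []
Peg 2: [4, 1]
Peg 3: [3, 2]

After move 4 (2->0):
Peg 0: [5, 1]
Peg 1: []
Peg 2: [4]
Peg 3: [3, 2]

Answer: Peg 0: [5, 1]
Peg 1: []
Peg 2: [4]
Peg 3: [3, 2]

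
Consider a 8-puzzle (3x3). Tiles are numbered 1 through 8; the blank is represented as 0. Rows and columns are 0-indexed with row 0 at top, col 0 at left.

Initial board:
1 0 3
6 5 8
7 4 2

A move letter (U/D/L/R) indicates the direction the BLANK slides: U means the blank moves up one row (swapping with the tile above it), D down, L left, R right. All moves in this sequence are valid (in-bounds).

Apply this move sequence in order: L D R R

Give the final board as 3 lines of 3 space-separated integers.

After move 1 (L):
0 1 3
6 5 8
7 4 2

After move 2 (D):
6 1 3
0 5 8
7 4 2

After move 3 (R):
6 1 3
5 0 8
7 4 2

After move 4 (R):
6 1 3
5 8 0
7 4 2

Answer: 6 1 3
5 8 0
7 4 2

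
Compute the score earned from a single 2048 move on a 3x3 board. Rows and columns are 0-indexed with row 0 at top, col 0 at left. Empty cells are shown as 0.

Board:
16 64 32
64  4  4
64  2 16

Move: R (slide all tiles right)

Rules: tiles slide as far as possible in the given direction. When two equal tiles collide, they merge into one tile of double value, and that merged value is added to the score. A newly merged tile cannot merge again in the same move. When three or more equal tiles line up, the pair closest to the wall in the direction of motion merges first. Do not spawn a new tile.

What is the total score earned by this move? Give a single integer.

Answer: 8

Derivation:
Slide right:
row 0: [16, 64, 32] -> [16, 64, 32]  score +0 (running 0)
row 1: [64, 4, 4] -> [0, 64, 8]  score +8 (running 8)
row 2: [64, 2, 16] -> [64, 2, 16]  score +0 (running 8)
Board after move:
16 64 32
 0 64  8
64  2 16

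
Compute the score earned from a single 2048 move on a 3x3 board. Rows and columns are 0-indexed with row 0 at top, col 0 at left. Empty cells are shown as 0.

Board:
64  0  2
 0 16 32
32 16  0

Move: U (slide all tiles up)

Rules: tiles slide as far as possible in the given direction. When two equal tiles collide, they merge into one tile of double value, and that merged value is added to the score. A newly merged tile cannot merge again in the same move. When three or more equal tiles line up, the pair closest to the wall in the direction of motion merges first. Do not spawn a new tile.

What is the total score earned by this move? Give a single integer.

Answer: 32

Derivation:
Slide up:
col 0: [64, 0, 32] -> [64, 32, 0]  score +0 (running 0)
col 1: [0, 16, 16] -> [32, 0, 0]  score +32 (running 32)
col 2: [2, 32, 0] -> [2, 32, 0]  score +0 (running 32)
Board after move:
64 32  2
32  0 32
 0  0  0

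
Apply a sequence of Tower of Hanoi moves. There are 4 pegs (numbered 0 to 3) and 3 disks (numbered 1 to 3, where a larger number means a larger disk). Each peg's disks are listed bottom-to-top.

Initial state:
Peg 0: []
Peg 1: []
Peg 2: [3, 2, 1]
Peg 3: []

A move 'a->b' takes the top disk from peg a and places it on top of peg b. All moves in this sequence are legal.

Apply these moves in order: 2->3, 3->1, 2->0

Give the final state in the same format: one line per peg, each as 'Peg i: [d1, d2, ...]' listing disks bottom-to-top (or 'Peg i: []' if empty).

Answer: Peg 0: [2]
Peg 1: [1]
Peg 2: [3]
Peg 3: []

Derivation:
After move 1 (2->3):
Peg 0: []
Peg 1: []
Peg 2: [3, 2]
Peg 3: [1]

After move 2 (3->1):
Peg 0: []
Peg 1: [1]
Peg 2: [3, 2]
Peg 3: []

After move 3 (2->0):
Peg 0: [2]
Peg 1: [1]
Peg 2: [3]
Peg 3: []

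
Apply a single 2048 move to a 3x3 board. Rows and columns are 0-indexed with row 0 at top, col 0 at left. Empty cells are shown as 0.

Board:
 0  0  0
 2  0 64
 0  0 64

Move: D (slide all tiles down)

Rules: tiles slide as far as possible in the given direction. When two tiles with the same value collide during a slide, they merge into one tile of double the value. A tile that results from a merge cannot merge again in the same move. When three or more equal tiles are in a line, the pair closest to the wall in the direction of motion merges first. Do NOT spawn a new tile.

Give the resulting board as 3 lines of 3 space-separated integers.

Answer:   0   0   0
  0   0   0
  2   0 128

Derivation:
Slide down:
col 0: [0, 2, 0] -> [0, 0, 2]
col 1: [0, 0, 0] -> [0, 0, 0]
col 2: [0, 64, 64] -> [0, 0, 128]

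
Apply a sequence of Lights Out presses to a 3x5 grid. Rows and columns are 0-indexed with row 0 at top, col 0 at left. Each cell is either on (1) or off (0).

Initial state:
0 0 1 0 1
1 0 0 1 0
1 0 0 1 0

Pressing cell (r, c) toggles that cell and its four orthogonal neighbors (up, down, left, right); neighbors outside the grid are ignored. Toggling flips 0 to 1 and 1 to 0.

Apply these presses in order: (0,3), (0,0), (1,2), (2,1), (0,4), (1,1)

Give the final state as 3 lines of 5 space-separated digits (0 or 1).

After press 1 at (0,3):
0 0 0 1 0
1 0 0 0 0
1 0 0 1 0

After press 2 at (0,0):
1 1 0 1 0
0 0 0 0 0
1 0 0 1 0

After press 3 at (1,2):
1 1 1 1 0
0 1 1 1 0
1 0 1 1 0

After press 4 at (2,1):
1 1 1 1 0
0 0 1 1 0
0 1 0 1 0

After press 5 at (0,4):
1 1 1 0 1
0 0 1 1 1
0 1 0 1 0

After press 6 at (1,1):
1 0 1 0 1
1 1 0 1 1
0 0 0 1 0

Answer: 1 0 1 0 1
1 1 0 1 1
0 0 0 1 0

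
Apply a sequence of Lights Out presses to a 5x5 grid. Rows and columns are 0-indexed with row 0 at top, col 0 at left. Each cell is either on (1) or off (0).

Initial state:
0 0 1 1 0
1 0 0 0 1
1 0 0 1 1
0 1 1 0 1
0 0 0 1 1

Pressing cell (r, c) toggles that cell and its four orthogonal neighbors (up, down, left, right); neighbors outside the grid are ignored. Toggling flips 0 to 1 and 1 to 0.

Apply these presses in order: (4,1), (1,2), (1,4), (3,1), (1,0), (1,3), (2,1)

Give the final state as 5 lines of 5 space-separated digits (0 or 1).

Answer: 1 0 0 0 1
0 1 0 1 1
1 0 0 0 0
1 0 0 0 1
1 0 1 1 1

Derivation:
After press 1 at (4,1):
0 0 1 1 0
1 0 0 0 1
1 0 0 1 1
0 0 1 0 1
1 1 1 1 1

After press 2 at (1,2):
0 0 0 1 0
1 1 1 1 1
1 0 1 1 1
0 0 1 0 1
1 1 1 1 1

After press 3 at (1,4):
0 0 0 1 1
1 1 1 0 0
1 0 1 1 0
0 0 1 0 1
1 1 1 1 1

After press 4 at (3,1):
0 0 0 1 1
1 1 1 0 0
1 1 1 1 0
1 1 0 0 1
1 0 1 1 1

After press 5 at (1,0):
1 0 0 1 1
0 0 1 0 0
0 1 1 1 0
1 1 0 0 1
1 0 1 1 1

After press 6 at (1,3):
1 0 0 0 1
0 0 0 1 1
0 1 1 0 0
1 1 0 0 1
1 0 1 1 1

After press 7 at (2,1):
1 0 0 0 1
0 1 0 1 1
1 0 0 0 0
1 0 0 0 1
1 0 1 1 1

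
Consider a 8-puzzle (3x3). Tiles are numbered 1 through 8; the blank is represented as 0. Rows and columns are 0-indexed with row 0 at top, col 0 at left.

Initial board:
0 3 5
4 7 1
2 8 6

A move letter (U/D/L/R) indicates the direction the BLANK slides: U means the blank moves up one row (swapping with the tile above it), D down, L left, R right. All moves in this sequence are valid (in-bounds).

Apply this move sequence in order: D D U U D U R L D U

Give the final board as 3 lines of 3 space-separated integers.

Answer: 0 3 5
4 7 1
2 8 6

Derivation:
After move 1 (D):
4 3 5
0 7 1
2 8 6

After move 2 (D):
4 3 5
2 7 1
0 8 6

After move 3 (U):
4 3 5
0 7 1
2 8 6

After move 4 (U):
0 3 5
4 7 1
2 8 6

After move 5 (D):
4 3 5
0 7 1
2 8 6

After move 6 (U):
0 3 5
4 7 1
2 8 6

After move 7 (R):
3 0 5
4 7 1
2 8 6

After move 8 (L):
0 3 5
4 7 1
2 8 6

After move 9 (D):
4 3 5
0 7 1
2 8 6

After move 10 (U):
0 3 5
4 7 1
2 8 6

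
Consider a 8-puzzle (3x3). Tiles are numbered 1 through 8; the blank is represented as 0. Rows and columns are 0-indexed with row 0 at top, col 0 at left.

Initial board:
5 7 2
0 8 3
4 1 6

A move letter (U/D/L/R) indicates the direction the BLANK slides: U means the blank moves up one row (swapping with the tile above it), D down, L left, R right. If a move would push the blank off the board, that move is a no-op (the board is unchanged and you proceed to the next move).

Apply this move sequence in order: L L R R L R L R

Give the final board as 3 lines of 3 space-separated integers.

After move 1 (L):
5 7 2
0 8 3
4 1 6

After move 2 (L):
5 7 2
0 8 3
4 1 6

After move 3 (R):
5 7 2
8 0 3
4 1 6

After move 4 (R):
5 7 2
8 3 0
4 1 6

After move 5 (L):
5 7 2
8 0 3
4 1 6

After move 6 (R):
5 7 2
8 3 0
4 1 6

After move 7 (L):
5 7 2
8 0 3
4 1 6

After move 8 (R):
5 7 2
8 3 0
4 1 6

Answer: 5 7 2
8 3 0
4 1 6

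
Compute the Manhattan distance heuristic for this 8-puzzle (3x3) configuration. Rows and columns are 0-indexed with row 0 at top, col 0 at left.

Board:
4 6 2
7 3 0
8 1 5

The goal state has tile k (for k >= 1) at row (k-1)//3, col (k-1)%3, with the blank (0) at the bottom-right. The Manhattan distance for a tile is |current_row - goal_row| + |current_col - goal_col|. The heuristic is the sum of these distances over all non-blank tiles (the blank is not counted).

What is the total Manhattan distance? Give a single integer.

Answer: 13

Derivation:
Tile 4: (0,0)->(1,0) = 1
Tile 6: (0,1)->(1,2) = 2
Tile 2: (0,2)->(0,1) = 1
Tile 7: (1,0)->(2,0) = 1
Tile 3: (1,1)->(0,2) = 2
Tile 8: (2,0)->(2,1) = 1
Tile 1: (2,1)->(0,0) = 3
Tile 5: (2,2)->(1,1) = 2
Sum: 1 + 2 + 1 + 1 + 2 + 1 + 3 + 2 = 13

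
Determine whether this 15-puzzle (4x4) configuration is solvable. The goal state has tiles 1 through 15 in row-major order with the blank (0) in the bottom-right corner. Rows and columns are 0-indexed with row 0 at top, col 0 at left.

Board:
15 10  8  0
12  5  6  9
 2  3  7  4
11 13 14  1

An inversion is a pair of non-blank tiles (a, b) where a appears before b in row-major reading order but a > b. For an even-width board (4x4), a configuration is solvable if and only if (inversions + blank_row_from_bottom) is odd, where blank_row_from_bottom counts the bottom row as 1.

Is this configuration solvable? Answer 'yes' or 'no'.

Inversions: 60
Blank is in row 0 (0-indexed from top), which is row 4 counting from the bottom (bottom = 1).
60 + 4 = 64, which is even, so the puzzle is not solvable.

Answer: no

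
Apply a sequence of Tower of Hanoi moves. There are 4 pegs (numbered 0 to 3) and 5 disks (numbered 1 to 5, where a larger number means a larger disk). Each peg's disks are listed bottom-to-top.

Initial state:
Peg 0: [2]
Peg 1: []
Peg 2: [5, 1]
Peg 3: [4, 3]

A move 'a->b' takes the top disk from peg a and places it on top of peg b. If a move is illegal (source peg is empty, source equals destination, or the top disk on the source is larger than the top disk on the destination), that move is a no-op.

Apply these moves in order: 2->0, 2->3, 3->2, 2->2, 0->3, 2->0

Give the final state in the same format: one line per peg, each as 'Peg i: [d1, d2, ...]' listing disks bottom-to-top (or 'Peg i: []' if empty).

After move 1 (2->0):
Peg 0: [2, 1]
Peg 1: []
Peg 2: [5]
Peg 3: [4, 3]

After move 2 (2->3):
Peg 0: [2, 1]
Peg 1: []
Peg 2: [5]
Peg 3: [4, 3]

After move 3 (3->2):
Peg 0: [2, 1]
Peg 1: []
Peg 2: [5, 3]
Peg 3: [4]

After move 4 (2->2):
Peg 0: [2, 1]
Peg 1: []
Peg 2: [5, 3]
Peg 3: [4]

After move 5 (0->3):
Peg 0: [2]
Peg 1: []
Peg 2: [5, 3]
Peg 3: [4, 1]

After move 6 (2->0):
Peg 0: [2]
Peg 1: []
Peg 2: [5, 3]
Peg 3: [4, 1]

Answer: Peg 0: [2]
Peg 1: []
Peg 2: [5, 3]
Peg 3: [4, 1]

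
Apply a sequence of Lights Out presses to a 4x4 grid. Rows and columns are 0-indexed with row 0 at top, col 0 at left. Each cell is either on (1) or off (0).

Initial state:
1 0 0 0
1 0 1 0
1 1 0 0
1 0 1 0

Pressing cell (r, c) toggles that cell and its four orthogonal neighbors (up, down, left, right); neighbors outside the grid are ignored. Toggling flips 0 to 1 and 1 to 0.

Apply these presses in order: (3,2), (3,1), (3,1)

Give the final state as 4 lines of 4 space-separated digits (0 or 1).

After press 1 at (3,2):
1 0 0 0
1 0 1 0
1 1 1 0
1 1 0 1

After press 2 at (3,1):
1 0 0 0
1 0 1 0
1 0 1 0
0 0 1 1

After press 3 at (3,1):
1 0 0 0
1 0 1 0
1 1 1 0
1 1 0 1

Answer: 1 0 0 0
1 0 1 0
1 1 1 0
1 1 0 1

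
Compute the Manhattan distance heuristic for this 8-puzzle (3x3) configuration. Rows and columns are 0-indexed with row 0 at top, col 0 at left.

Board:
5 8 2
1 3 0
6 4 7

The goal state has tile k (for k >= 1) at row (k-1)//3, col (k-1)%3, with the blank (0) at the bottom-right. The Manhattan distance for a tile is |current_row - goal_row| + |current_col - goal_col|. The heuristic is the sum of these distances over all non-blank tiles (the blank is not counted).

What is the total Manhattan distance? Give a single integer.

Answer: 15

Derivation:
Tile 5: (0,0)->(1,1) = 2
Tile 8: (0,1)->(2,1) = 2
Tile 2: (0,2)->(0,1) = 1
Tile 1: (1,0)->(0,0) = 1
Tile 3: (1,1)->(0,2) = 2
Tile 6: (2,0)->(1,2) = 3
Tile 4: (2,1)->(1,0) = 2
Tile 7: (2,2)->(2,0) = 2
Sum: 2 + 2 + 1 + 1 + 2 + 3 + 2 + 2 = 15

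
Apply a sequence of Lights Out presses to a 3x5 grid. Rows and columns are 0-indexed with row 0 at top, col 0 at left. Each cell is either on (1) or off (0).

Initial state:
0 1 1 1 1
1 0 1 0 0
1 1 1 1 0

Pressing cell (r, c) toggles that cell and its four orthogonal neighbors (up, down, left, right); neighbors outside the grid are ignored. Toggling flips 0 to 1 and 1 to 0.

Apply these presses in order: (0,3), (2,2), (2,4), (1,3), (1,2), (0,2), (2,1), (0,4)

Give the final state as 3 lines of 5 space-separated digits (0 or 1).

Answer: 0 0 0 1 1
1 0 1 1 1
0 1 0 0 1

Derivation:
After press 1 at (0,3):
0 1 0 0 0
1 0 1 1 0
1 1 1 1 0

After press 2 at (2,2):
0 1 0 0 0
1 0 0 1 0
1 0 0 0 0

After press 3 at (2,4):
0 1 0 0 0
1 0 0 1 1
1 0 0 1 1

After press 4 at (1,3):
0 1 0 1 0
1 0 1 0 0
1 0 0 0 1

After press 5 at (1,2):
0 1 1 1 0
1 1 0 1 0
1 0 1 0 1

After press 6 at (0,2):
0 0 0 0 0
1 1 1 1 0
1 0 1 0 1

After press 7 at (2,1):
0 0 0 0 0
1 0 1 1 0
0 1 0 0 1

After press 8 at (0,4):
0 0 0 1 1
1 0 1 1 1
0 1 0 0 1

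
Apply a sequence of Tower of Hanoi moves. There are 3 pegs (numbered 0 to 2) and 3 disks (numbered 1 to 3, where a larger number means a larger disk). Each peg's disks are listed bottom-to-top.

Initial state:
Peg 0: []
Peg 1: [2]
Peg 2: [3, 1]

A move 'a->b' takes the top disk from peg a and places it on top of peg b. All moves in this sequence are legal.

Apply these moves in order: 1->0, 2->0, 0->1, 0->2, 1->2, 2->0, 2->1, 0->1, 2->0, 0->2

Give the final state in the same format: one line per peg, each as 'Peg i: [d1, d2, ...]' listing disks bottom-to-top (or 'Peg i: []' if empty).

After move 1 (1->0):
Peg 0: [2]
Peg 1: []
Peg 2: [3, 1]

After move 2 (2->0):
Peg 0: [2, 1]
Peg 1: []
Peg 2: [3]

After move 3 (0->1):
Peg 0: [2]
Peg 1: [1]
Peg 2: [3]

After move 4 (0->2):
Peg 0: []
Peg 1: [1]
Peg 2: [3, 2]

After move 5 (1->2):
Peg 0: []
Peg 1: []
Peg 2: [3, 2, 1]

After move 6 (2->0):
Peg 0: [1]
Peg 1: []
Peg 2: [3, 2]

After move 7 (2->1):
Peg 0: [1]
Peg 1: [2]
Peg 2: [3]

After move 8 (0->1):
Peg 0: []
Peg 1: [2, 1]
Peg 2: [3]

After move 9 (2->0):
Peg 0: [3]
Peg 1: [2, 1]
Peg 2: []

After move 10 (0->2):
Peg 0: []
Peg 1: [2, 1]
Peg 2: [3]

Answer: Peg 0: []
Peg 1: [2, 1]
Peg 2: [3]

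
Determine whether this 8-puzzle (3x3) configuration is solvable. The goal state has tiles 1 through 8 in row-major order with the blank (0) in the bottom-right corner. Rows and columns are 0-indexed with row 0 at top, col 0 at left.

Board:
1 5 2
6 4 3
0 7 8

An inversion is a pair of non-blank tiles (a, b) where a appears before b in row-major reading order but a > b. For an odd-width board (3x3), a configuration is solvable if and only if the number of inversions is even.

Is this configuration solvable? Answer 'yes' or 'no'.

Inversions (pairs i<j in row-major order where tile[i] > tile[j] > 0): 6
6 is even, so the puzzle is solvable.

Answer: yes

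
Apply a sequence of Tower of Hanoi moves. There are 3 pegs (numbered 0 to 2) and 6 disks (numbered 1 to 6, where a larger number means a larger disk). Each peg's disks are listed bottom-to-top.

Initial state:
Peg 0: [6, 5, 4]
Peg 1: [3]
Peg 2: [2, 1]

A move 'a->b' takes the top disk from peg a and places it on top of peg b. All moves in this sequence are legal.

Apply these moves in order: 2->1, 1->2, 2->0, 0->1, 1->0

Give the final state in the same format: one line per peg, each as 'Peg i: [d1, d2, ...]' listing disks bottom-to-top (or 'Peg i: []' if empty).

Answer: Peg 0: [6, 5, 4, 1]
Peg 1: [3]
Peg 2: [2]

Derivation:
After move 1 (2->1):
Peg 0: [6, 5, 4]
Peg 1: [3, 1]
Peg 2: [2]

After move 2 (1->2):
Peg 0: [6, 5, 4]
Peg 1: [3]
Peg 2: [2, 1]

After move 3 (2->0):
Peg 0: [6, 5, 4, 1]
Peg 1: [3]
Peg 2: [2]

After move 4 (0->1):
Peg 0: [6, 5, 4]
Peg 1: [3, 1]
Peg 2: [2]

After move 5 (1->0):
Peg 0: [6, 5, 4, 1]
Peg 1: [3]
Peg 2: [2]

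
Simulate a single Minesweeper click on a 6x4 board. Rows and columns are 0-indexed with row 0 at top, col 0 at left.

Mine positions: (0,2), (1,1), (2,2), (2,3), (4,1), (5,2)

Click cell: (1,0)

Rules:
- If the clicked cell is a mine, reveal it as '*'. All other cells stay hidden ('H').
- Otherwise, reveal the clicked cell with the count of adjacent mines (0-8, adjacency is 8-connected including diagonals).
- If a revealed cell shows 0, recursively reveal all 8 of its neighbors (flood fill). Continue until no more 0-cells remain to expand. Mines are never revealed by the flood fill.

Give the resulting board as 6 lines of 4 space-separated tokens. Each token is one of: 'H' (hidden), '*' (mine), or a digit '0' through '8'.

H H H H
1 H H H
H H H H
H H H H
H H H H
H H H H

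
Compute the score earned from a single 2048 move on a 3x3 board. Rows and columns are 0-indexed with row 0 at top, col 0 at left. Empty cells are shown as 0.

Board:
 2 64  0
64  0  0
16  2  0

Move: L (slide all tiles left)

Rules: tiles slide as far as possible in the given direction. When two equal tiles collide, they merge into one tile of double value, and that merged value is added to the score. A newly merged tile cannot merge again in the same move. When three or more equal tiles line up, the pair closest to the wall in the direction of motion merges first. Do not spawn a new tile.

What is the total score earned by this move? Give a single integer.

Answer: 0

Derivation:
Slide left:
row 0: [2, 64, 0] -> [2, 64, 0]  score +0 (running 0)
row 1: [64, 0, 0] -> [64, 0, 0]  score +0 (running 0)
row 2: [16, 2, 0] -> [16, 2, 0]  score +0 (running 0)
Board after move:
 2 64  0
64  0  0
16  2  0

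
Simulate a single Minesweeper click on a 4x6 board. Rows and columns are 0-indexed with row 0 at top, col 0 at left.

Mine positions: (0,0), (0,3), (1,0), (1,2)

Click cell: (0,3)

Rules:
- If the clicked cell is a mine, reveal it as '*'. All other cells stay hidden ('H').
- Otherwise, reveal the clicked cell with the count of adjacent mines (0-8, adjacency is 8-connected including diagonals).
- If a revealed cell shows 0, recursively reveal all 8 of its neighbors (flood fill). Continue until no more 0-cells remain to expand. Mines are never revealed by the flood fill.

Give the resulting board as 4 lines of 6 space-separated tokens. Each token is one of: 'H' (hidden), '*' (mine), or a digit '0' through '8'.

H H H * H H
H H H H H H
H H H H H H
H H H H H H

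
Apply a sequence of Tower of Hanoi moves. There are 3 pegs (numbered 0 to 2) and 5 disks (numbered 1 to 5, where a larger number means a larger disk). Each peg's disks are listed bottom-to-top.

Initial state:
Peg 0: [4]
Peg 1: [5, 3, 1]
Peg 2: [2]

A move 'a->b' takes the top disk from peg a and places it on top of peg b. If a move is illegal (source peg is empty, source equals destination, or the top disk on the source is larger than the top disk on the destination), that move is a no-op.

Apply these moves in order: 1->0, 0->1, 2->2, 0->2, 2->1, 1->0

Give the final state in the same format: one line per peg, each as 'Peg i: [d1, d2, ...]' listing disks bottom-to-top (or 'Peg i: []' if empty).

Answer: Peg 0: [4, 1]
Peg 1: [5, 3]
Peg 2: [2]

Derivation:
After move 1 (1->0):
Peg 0: [4, 1]
Peg 1: [5, 3]
Peg 2: [2]

After move 2 (0->1):
Peg 0: [4]
Peg 1: [5, 3, 1]
Peg 2: [2]

After move 3 (2->2):
Peg 0: [4]
Peg 1: [5, 3, 1]
Peg 2: [2]

After move 4 (0->2):
Peg 0: [4]
Peg 1: [5, 3, 1]
Peg 2: [2]

After move 5 (2->1):
Peg 0: [4]
Peg 1: [5, 3, 1]
Peg 2: [2]

After move 6 (1->0):
Peg 0: [4, 1]
Peg 1: [5, 3]
Peg 2: [2]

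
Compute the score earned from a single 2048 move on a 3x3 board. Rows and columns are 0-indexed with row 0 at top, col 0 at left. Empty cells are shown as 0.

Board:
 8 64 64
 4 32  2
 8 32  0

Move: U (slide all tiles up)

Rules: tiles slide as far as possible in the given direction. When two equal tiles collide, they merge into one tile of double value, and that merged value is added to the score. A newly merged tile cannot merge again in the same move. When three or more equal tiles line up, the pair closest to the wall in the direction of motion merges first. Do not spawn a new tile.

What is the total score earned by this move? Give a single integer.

Answer: 64

Derivation:
Slide up:
col 0: [8, 4, 8] -> [8, 4, 8]  score +0 (running 0)
col 1: [64, 32, 32] -> [64, 64, 0]  score +64 (running 64)
col 2: [64, 2, 0] -> [64, 2, 0]  score +0 (running 64)
Board after move:
 8 64 64
 4 64  2
 8  0  0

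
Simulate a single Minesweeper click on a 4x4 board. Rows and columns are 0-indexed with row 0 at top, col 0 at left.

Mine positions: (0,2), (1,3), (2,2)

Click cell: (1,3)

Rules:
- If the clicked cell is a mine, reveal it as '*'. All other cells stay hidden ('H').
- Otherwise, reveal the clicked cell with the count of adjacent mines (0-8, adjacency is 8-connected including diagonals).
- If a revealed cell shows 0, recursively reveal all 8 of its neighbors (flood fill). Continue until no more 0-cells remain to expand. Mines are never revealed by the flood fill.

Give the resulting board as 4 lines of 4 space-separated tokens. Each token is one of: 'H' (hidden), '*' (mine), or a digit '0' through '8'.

H H H H
H H H *
H H H H
H H H H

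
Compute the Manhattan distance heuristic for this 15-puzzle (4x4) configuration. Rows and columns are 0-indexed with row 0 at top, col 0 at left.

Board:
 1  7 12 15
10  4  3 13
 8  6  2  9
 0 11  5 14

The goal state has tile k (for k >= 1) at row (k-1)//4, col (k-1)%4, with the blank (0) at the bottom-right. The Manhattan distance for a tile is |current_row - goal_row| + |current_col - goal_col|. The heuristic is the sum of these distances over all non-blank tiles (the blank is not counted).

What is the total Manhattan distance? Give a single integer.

Answer: 39

Derivation:
Tile 1: at (0,0), goal (0,0), distance |0-0|+|0-0| = 0
Tile 7: at (0,1), goal (1,2), distance |0-1|+|1-2| = 2
Tile 12: at (0,2), goal (2,3), distance |0-2|+|2-3| = 3
Tile 15: at (0,3), goal (3,2), distance |0-3|+|3-2| = 4
Tile 10: at (1,0), goal (2,1), distance |1-2|+|0-1| = 2
Tile 4: at (1,1), goal (0,3), distance |1-0|+|1-3| = 3
Tile 3: at (1,2), goal (0,2), distance |1-0|+|2-2| = 1
Tile 13: at (1,3), goal (3,0), distance |1-3|+|3-0| = 5
Tile 8: at (2,0), goal (1,3), distance |2-1|+|0-3| = 4
Tile 6: at (2,1), goal (1,1), distance |2-1|+|1-1| = 1
Tile 2: at (2,2), goal (0,1), distance |2-0|+|2-1| = 3
Tile 9: at (2,3), goal (2,0), distance |2-2|+|3-0| = 3
Tile 11: at (3,1), goal (2,2), distance |3-2|+|1-2| = 2
Tile 5: at (3,2), goal (1,0), distance |3-1|+|2-0| = 4
Tile 14: at (3,3), goal (3,1), distance |3-3|+|3-1| = 2
Sum: 0 + 2 + 3 + 4 + 2 + 3 + 1 + 5 + 4 + 1 + 3 + 3 + 2 + 4 + 2 = 39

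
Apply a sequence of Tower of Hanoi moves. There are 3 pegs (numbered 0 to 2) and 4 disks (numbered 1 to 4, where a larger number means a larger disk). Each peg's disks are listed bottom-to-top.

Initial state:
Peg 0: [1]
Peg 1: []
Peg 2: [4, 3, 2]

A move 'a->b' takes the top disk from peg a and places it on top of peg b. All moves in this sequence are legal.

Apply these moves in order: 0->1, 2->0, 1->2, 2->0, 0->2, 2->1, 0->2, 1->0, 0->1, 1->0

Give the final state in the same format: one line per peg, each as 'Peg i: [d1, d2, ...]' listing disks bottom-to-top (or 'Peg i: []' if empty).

Answer: Peg 0: [1]
Peg 1: []
Peg 2: [4, 3, 2]

Derivation:
After move 1 (0->1):
Peg 0: []
Peg 1: [1]
Peg 2: [4, 3, 2]

After move 2 (2->0):
Peg 0: [2]
Peg 1: [1]
Peg 2: [4, 3]

After move 3 (1->2):
Peg 0: [2]
Peg 1: []
Peg 2: [4, 3, 1]

After move 4 (2->0):
Peg 0: [2, 1]
Peg 1: []
Peg 2: [4, 3]

After move 5 (0->2):
Peg 0: [2]
Peg 1: []
Peg 2: [4, 3, 1]

After move 6 (2->1):
Peg 0: [2]
Peg 1: [1]
Peg 2: [4, 3]

After move 7 (0->2):
Peg 0: []
Peg 1: [1]
Peg 2: [4, 3, 2]

After move 8 (1->0):
Peg 0: [1]
Peg 1: []
Peg 2: [4, 3, 2]

After move 9 (0->1):
Peg 0: []
Peg 1: [1]
Peg 2: [4, 3, 2]

After move 10 (1->0):
Peg 0: [1]
Peg 1: []
Peg 2: [4, 3, 2]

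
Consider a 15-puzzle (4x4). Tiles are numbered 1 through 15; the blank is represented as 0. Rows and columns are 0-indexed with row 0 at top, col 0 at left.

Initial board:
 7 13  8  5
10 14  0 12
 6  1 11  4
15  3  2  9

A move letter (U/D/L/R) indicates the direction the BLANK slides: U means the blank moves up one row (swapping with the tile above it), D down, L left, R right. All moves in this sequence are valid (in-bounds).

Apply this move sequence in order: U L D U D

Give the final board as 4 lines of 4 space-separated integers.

After move 1 (U):
 7 13  0  5
10 14  8 12
 6  1 11  4
15  3  2  9

After move 2 (L):
 7  0 13  5
10 14  8 12
 6  1 11  4
15  3  2  9

After move 3 (D):
 7 14 13  5
10  0  8 12
 6  1 11  4
15  3  2  9

After move 4 (U):
 7  0 13  5
10 14  8 12
 6  1 11  4
15  3  2  9

After move 5 (D):
 7 14 13  5
10  0  8 12
 6  1 11  4
15  3  2  9

Answer:  7 14 13  5
10  0  8 12
 6  1 11  4
15  3  2  9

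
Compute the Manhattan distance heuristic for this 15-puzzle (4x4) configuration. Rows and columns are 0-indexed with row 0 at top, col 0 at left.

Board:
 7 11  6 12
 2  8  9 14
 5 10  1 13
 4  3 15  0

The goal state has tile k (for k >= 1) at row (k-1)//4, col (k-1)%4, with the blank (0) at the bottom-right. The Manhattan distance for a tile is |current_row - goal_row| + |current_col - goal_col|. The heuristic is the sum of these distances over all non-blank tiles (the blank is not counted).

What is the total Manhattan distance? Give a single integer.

Answer: 40

Derivation:
Tile 7: at (0,0), goal (1,2), distance |0-1|+|0-2| = 3
Tile 11: at (0,1), goal (2,2), distance |0-2|+|1-2| = 3
Tile 6: at (0,2), goal (1,1), distance |0-1|+|2-1| = 2
Tile 12: at (0,3), goal (2,3), distance |0-2|+|3-3| = 2
Tile 2: at (1,0), goal (0,1), distance |1-0|+|0-1| = 2
Tile 8: at (1,1), goal (1,3), distance |1-1|+|1-3| = 2
Tile 9: at (1,2), goal (2,0), distance |1-2|+|2-0| = 3
Tile 14: at (1,3), goal (3,1), distance |1-3|+|3-1| = 4
Tile 5: at (2,0), goal (1,0), distance |2-1|+|0-0| = 1
Tile 10: at (2,1), goal (2,1), distance |2-2|+|1-1| = 0
Tile 1: at (2,2), goal (0,0), distance |2-0|+|2-0| = 4
Tile 13: at (2,3), goal (3,0), distance |2-3|+|3-0| = 4
Tile 4: at (3,0), goal (0,3), distance |3-0|+|0-3| = 6
Tile 3: at (3,1), goal (0,2), distance |3-0|+|1-2| = 4
Tile 15: at (3,2), goal (3,2), distance |3-3|+|2-2| = 0
Sum: 3 + 3 + 2 + 2 + 2 + 2 + 3 + 4 + 1 + 0 + 4 + 4 + 6 + 4 + 0 = 40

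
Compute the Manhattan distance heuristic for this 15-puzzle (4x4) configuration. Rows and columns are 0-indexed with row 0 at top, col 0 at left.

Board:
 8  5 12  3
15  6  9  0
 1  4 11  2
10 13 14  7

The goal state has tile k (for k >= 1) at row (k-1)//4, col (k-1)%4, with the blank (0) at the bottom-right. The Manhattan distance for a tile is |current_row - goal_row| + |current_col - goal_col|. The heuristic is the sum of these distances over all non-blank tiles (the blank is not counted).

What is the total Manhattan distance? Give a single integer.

Answer: 34

Derivation:
Tile 8: at (0,0), goal (1,3), distance |0-1|+|0-3| = 4
Tile 5: at (0,1), goal (1,0), distance |0-1|+|1-0| = 2
Tile 12: at (0,2), goal (2,3), distance |0-2|+|2-3| = 3
Tile 3: at (0,3), goal (0,2), distance |0-0|+|3-2| = 1
Tile 15: at (1,0), goal (3,2), distance |1-3|+|0-2| = 4
Tile 6: at (1,1), goal (1,1), distance |1-1|+|1-1| = 0
Tile 9: at (1,2), goal (2,0), distance |1-2|+|2-0| = 3
Tile 1: at (2,0), goal (0,0), distance |2-0|+|0-0| = 2
Tile 4: at (2,1), goal (0,3), distance |2-0|+|1-3| = 4
Tile 11: at (2,2), goal (2,2), distance |2-2|+|2-2| = 0
Tile 2: at (2,3), goal (0,1), distance |2-0|+|3-1| = 4
Tile 10: at (3,0), goal (2,1), distance |3-2|+|0-1| = 2
Tile 13: at (3,1), goal (3,0), distance |3-3|+|1-0| = 1
Tile 14: at (3,2), goal (3,1), distance |3-3|+|2-1| = 1
Tile 7: at (3,3), goal (1,2), distance |3-1|+|3-2| = 3
Sum: 4 + 2 + 3 + 1 + 4 + 0 + 3 + 2 + 4 + 0 + 4 + 2 + 1 + 1 + 3 = 34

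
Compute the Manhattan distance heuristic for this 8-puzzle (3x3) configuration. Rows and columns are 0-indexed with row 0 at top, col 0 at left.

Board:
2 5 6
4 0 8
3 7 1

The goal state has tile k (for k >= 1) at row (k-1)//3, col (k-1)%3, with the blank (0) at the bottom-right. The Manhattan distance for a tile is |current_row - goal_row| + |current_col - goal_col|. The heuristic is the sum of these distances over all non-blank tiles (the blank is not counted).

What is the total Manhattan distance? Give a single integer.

Answer: 14

Derivation:
Tile 2: at (0,0), goal (0,1), distance |0-0|+|0-1| = 1
Tile 5: at (0,1), goal (1,1), distance |0-1|+|1-1| = 1
Tile 6: at (0,2), goal (1,2), distance |0-1|+|2-2| = 1
Tile 4: at (1,0), goal (1,0), distance |1-1|+|0-0| = 0
Tile 8: at (1,2), goal (2,1), distance |1-2|+|2-1| = 2
Tile 3: at (2,0), goal (0,2), distance |2-0|+|0-2| = 4
Tile 7: at (2,1), goal (2,0), distance |2-2|+|1-0| = 1
Tile 1: at (2,2), goal (0,0), distance |2-0|+|2-0| = 4
Sum: 1 + 1 + 1 + 0 + 2 + 4 + 1 + 4 = 14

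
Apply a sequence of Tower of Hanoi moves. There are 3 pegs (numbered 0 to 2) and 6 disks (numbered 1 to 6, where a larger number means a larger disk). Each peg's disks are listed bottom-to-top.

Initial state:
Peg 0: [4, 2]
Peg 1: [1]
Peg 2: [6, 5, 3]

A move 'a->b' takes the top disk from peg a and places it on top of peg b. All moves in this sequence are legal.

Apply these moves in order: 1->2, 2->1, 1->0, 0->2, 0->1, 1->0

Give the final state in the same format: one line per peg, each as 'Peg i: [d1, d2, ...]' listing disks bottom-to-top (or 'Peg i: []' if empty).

After move 1 (1->2):
Peg 0: [4, 2]
Peg 1: []
Peg 2: [6, 5, 3, 1]

After move 2 (2->1):
Peg 0: [4, 2]
Peg 1: [1]
Peg 2: [6, 5, 3]

After move 3 (1->0):
Peg 0: [4, 2, 1]
Peg 1: []
Peg 2: [6, 5, 3]

After move 4 (0->2):
Peg 0: [4, 2]
Peg 1: []
Peg 2: [6, 5, 3, 1]

After move 5 (0->1):
Peg 0: [4]
Peg 1: [2]
Peg 2: [6, 5, 3, 1]

After move 6 (1->0):
Peg 0: [4, 2]
Peg 1: []
Peg 2: [6, 5, 3, 1]

Answer: Peg 0: [4, 2]
Peg 1: []
Peg 2: [6, 5, 3, 1]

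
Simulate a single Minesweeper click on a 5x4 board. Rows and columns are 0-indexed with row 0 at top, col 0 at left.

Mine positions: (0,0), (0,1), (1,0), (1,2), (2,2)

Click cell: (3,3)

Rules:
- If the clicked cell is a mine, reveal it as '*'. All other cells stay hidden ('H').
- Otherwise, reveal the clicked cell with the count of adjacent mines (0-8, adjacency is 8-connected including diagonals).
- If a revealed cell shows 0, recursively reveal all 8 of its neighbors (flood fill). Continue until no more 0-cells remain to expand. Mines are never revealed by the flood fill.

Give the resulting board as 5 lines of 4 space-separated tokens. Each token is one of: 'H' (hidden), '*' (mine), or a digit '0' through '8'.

H H H H
H H H H
H H H H
H H H 1
H H H H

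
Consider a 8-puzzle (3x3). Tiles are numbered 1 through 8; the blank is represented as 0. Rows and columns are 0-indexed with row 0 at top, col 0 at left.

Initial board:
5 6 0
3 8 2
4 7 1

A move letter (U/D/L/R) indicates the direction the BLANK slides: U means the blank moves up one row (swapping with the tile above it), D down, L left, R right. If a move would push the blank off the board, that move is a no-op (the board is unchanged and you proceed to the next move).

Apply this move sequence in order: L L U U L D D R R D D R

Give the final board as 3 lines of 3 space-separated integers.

Answer: 3 5 6
4 8 2
7 1 0

Derivation:
After move 1 (L):
5 0 6
3 8 2
4 7 1

After move 2 (L):
0 5 6
3 8 2
4 7 1

After move 3 (U):
0 5 6
3 8 2
4 7 1

After move 4 (U):
0 5 6
3 8 2
4 7 1

After move 5 (L):
0 5 6
3 8 2
4 7 1

After move 6 (D):
3 5 6
0 8 2
4 7 1

After move 7 (D):
3 5 6
4 8 2
0 7 1

After move 8 (R):
3 5 6
4 8 2
7 0 1

After move 9 (R):
3 5 6
4 8 2
7 1 0

After move 10 (D):
3 5 6
4 8 2
7 1 0

After move 11 (D):
3 5 6
4 8 2
7 1 0

After move 12 (R):
3 5 6
4 8 2
7 1 0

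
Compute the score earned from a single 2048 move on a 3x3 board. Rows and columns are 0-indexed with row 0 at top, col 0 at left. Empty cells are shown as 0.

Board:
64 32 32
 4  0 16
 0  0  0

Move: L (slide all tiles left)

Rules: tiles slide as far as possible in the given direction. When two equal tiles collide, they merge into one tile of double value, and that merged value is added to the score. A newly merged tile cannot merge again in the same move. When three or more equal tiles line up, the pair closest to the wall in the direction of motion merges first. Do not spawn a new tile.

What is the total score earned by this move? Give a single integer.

Slide left:
row 0: [64, 32, 32] -> [64, 64, 0]  score +64 (running 64)
row 1: [4, 0, 16] -> [4, 16, 0]  score +0 (running 64)
row 2: [0, 0, 0] -> [0, 0, 0]  score +0 (running 64)
Board after move:
64 64  0
 4 16  0
 0  0  0

Answer: 64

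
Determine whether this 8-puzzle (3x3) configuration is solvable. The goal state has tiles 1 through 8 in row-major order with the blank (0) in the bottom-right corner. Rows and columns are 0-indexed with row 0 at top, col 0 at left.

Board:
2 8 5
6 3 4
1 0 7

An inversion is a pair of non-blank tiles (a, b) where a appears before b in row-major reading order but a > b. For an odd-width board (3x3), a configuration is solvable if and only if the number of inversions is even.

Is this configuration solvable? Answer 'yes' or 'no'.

Answer: no

Derivation:
Inversions (pairs i<j in row-major order where tile[i] > tile[j] > 0): 15
15 is odd, so the puzzle is not solvable.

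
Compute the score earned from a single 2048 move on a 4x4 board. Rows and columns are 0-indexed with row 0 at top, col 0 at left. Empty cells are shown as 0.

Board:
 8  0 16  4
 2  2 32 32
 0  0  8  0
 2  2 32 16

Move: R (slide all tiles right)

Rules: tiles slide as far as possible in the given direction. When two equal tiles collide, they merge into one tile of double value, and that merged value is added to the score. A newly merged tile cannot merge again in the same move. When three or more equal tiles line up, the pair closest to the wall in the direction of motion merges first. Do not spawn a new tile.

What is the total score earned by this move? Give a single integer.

Answer: 72

Derivation:
Slide right:
row 0: [8, 0, 16, 4] -> [0, 8, 16, 4]  score +0 (running 0)
row 1: [2, 2, 32, 32] -> [0, 0, 4, 64]  score +68 (running 68)
row 2: [0, 0, 8, 0] -> [0, 0, 0, 8]  score +0 (running 68)
row 3: [2, 2, 32, 16] -> [0, 4, 32, 16]  score +4 (running 72)
Board after move:
 0  8 16  4
 0  0  4 64
 0  0  0  8
 0  4 32 16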